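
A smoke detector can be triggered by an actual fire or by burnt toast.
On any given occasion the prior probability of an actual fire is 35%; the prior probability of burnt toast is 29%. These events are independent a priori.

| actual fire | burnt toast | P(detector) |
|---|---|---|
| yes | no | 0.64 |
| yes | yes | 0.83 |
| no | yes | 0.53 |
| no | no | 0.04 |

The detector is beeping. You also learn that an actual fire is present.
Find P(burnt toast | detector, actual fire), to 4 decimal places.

Weight on burnt toast=true, given the evidence: 0.83×0.29 = 0.240700
Denominator P(detector | actual fire): 0.64×0.71 + 0.83×0.29 = 0.695100
Posterior = 0.240700 / 0.695100 ≈ 0.3463

P(burnt toast | detector, actual fire) ≈ 0.3463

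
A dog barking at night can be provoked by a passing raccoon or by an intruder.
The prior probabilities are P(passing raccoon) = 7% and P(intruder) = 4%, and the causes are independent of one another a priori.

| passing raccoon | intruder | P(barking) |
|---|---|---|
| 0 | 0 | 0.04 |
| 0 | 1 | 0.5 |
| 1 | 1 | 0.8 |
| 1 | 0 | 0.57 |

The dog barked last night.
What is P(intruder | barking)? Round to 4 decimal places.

P(intruder | barking) ≈ 0.2197

By total probability over the 4 (passing raccoon, intruder) configurations:
  P(barking) = 0.04·0.93·0.96 + 0.5·0.93·0.04 + 0.57·0.07·0.96 + 0.8·0.07·0.04
        = 0.035712 + 0.018600 + 0.038304 + 0.002240 = 0.094856
Configurations with intruder contribute 0.020840, so
  P(intruder | barking) = 0.020840 / 0.094856 ≈ 0.2197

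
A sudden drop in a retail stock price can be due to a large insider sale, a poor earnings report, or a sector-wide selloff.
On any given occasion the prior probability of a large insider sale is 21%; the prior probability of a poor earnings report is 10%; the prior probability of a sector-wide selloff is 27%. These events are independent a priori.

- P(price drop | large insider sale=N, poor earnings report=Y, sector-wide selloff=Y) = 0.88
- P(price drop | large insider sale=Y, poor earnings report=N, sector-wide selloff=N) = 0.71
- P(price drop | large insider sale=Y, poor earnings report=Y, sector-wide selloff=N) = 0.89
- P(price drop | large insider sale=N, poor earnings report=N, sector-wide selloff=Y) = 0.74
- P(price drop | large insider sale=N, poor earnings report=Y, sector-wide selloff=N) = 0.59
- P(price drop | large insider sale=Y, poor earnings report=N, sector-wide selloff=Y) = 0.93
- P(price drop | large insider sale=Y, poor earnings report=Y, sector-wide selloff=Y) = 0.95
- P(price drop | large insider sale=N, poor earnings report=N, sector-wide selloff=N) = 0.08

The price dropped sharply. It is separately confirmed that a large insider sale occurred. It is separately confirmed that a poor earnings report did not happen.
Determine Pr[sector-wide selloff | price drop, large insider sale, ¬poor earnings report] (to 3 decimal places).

Pr[sector-wide selloff | price drop, large insider sale, ¬poor earnings report] ≈ 0.326

Weight on sector-wide selloff=true, given the evidence: 0.93*0.27 = 0.251100
Denominator P(price drop | large insider sale, ¬poor earnings report): 0.71*0.73 + 0.93*0.27 = 0.769400
P(sector-wide selloff | price drop, large insider sale, ¬poor earnings report) = 0.251100/0.769400 ≈ 0.326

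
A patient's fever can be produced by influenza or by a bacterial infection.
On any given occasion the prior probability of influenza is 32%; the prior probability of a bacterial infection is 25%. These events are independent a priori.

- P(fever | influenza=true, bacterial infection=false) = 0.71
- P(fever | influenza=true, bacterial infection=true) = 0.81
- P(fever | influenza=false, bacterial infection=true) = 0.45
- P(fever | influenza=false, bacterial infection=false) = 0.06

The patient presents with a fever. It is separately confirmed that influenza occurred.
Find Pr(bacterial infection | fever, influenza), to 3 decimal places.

P(fever | influenza) = 0.71·0.75 + 0.81·0.25 = 0.532500 + 0.202500 = 0.735000
Restricting to configurations with bacterial infection present: 0.81·0.25 = 0.202500.
So P(bacterial infection | fever, influenza) = 0.202500/0.735000 ≈ 0.276.

Pr(bacterial infection | fever, influenza) ≈ 0.276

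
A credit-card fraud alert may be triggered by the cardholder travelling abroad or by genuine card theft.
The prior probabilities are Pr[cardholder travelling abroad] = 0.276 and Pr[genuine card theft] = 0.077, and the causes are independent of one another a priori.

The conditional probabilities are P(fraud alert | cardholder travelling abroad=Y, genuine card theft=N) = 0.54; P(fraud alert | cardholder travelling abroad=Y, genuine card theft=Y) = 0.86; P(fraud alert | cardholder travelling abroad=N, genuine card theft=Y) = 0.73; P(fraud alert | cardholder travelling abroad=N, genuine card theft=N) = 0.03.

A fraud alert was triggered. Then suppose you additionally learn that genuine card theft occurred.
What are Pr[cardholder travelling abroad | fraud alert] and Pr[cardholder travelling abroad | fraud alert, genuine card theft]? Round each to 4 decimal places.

Pr[cardholder travelling abroad | fraud alert] ≈ 0.7195; Pr[cardholder travelling abroad | fraud alert, genuine card theft] ≈ 0.3099

Weight on cardholder travelling abroad=true, given the evidence: 0.137564 + 0.018277 = 0.155841
Denominator P(fraud alert): 0.03*0.724*0.923 + 0.73*0.724*0.077 + 0.54*0.276*0.923 + 0.86*0.276*0.077 = 0.216585
Posterior = 0.155841 / 0.216585 ≈ 0.7195

Now condition on the additional information:
P(fraud alert | genuine card theft) = 0.73*0.724 + 0.86*0.276 = 0.528520 + 0.237360 = 0.765880
Of this, 0.237360 comes from 0.86*0.276 (the cardholder travelling abroad=true cases).
P(cardholder travelling abroad | fraud alert, genuine card theft) = 0.237360 / 0.765880 ≈ 0.3099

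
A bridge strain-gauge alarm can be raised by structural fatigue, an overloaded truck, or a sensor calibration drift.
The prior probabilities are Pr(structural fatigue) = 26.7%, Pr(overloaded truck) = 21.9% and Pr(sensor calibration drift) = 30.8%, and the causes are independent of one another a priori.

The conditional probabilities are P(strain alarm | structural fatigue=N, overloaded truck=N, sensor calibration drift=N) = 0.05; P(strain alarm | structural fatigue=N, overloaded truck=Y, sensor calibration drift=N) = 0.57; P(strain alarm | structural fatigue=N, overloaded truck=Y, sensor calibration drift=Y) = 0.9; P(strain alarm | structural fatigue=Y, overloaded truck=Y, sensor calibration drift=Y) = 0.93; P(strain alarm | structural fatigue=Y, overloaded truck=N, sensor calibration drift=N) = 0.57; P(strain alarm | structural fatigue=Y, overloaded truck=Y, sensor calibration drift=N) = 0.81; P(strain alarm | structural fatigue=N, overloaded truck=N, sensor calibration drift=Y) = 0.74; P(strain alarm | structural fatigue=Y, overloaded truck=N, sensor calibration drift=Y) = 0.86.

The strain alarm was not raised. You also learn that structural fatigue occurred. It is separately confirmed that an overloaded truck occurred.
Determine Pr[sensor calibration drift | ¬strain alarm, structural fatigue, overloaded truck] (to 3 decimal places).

Pr[sensor calibration drift | ¬strain alarm, structural fatigue, overloaded truck] ≈ 0.141

P(¬strain alarm | structural fatigue, overloaded truck) = 0.19×0.692 + 0.07×0.308 = 0.131480 + 0.021560 = 0.153040
Restricting to configurations with sensor calibration drift present: 0.07×0.308 = 0.021560.
Hence the posterior is 0.021560/0.153040 ≈ 0.141.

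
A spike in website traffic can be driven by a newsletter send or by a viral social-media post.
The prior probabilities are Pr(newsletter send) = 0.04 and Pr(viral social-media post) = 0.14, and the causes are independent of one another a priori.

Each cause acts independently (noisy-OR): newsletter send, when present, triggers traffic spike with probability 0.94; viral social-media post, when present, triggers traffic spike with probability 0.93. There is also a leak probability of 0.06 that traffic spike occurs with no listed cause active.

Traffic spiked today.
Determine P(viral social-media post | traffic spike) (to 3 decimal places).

Under noisy-OR, P(traffic spike | causes) = 1 − (1−0.06)·∏(1−qᵢ) over the active causes.
P(traffic spike) = 0.06*0.96*0.86 + 0.9342*0.96*0.14 + 0.9436*0.04*0.86 + 0.996052*0.04*0.14 = 0.049536 + 0.125556 + 0.032460 + 0.005578 = 0.213130
Restricting to configurations with viral social-media post present: 0.125556 + 0.005578 = 0.131134.
P(viral social-media post | traffic spike) = 0.131134 / 0.213130 ≈ 0.615

P(viral social-media post | traffic spike) ≈ 0.615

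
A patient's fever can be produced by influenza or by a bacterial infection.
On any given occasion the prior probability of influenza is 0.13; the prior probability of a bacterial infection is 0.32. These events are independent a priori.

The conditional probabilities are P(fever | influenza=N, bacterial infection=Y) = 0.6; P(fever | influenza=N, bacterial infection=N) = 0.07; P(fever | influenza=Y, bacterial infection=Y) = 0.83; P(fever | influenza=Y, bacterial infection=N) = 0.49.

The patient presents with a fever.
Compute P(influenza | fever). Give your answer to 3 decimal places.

P(influenza | fever) ≈ 0.272

Enumerate the 4 (influenza, bacterial infection) configurations and weight by the priors:
  P(fever) = 0.07·0.87·0.68 + 0.6·0.87·0.32 + 0.49·0.13·0.68 + 0.83·0.13·0.32
        = 0.041412 + 0.167040 + 0.043316 + 0.034528 = 0.286296
Keeping only the influenza-present terms gives 0.077844, so
  P(influenza | fever) = 0.077844 / 0.286296 ≈ 0.272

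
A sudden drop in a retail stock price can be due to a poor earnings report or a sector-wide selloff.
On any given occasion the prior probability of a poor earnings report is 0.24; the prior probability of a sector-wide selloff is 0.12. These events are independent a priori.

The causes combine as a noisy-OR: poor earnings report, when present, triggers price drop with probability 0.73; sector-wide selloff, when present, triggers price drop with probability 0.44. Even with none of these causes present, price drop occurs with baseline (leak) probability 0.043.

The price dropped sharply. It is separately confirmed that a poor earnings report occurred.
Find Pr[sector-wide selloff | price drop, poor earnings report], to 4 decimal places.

Pr[sector-wide selloff | price drop, poor earnings report] ≈ 0.1359

Under noisy-OR, P(price drop | causes) = 1 − (1−0.043)·∏(1−qᵢ) over the active causes.
P(price drop | poor earnings report) = 0.74161·0.88 + 0.855302·0.12 = 0.652617 + 0.102636 = 0.755253
The sector-wide selloff-present share is 0.855302·0.12 = 0.102636.
So P(sector-wide selloff | price drop, poor earnings report) = 0.102636/0.755253 ≈ 0.1359.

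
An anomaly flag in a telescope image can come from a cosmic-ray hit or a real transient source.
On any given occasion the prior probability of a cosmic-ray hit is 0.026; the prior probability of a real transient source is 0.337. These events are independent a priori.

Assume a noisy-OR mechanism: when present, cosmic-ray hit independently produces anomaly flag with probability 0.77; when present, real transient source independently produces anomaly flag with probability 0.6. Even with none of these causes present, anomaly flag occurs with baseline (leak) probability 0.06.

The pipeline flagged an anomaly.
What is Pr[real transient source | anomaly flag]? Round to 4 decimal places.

Pr[real transient source | anomaly flag] ≈ 0.8029

Under noisy-OR, P(anomaly flag | causes) = 1 − (1−0.06)·∏(1−qᵢ) over the active causes.
P(anomaly flag) = 0.06×0.974×0.663 + 0.624×0.974×0.337 + 0.7838×0.026×0.663 + 0.91352×0.026×0.337 = 0.038746 + 0.204821 + 0.013511 + 0.008004 = 0.265082
Of this, 0.212825 comes from 0.204821 + 0.008004 (the real transient source=true cases).
Hence the posterior is 0.212825/0.265082 ≈ 0.8029.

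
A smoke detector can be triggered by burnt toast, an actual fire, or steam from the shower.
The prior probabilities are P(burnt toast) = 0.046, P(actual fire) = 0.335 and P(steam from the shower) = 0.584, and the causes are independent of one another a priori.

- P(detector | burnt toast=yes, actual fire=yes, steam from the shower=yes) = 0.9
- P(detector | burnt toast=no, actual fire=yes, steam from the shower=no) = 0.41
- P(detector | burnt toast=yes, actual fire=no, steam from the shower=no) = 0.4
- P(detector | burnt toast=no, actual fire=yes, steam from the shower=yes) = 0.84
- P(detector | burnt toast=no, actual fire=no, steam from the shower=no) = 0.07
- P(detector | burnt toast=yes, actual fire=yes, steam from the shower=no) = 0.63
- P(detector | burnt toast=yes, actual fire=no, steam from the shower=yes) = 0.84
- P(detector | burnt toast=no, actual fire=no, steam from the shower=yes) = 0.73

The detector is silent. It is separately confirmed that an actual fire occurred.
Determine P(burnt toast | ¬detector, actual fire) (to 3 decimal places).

P(burnt toast | ¬detector, actual fire) ≈ 0.029

Sum P(¬detector|·) weighted by the priors over the 4 (burnt toast, steam from the shower) configurations:
  P(¬detector | actual fire) = 0.59×0.954×0.416 + 0.16×0.954×0.584 + 0.37×0.046×0.416 + 0.1×0.046×0.584
        = 0.234150 + 0.089142 + 0.007080 + 0.002686 = 0.333058
Keeping only the burnt toast-present terms gives 0.009766, so
  P(burnt toast | ¬detector, actual fire) = 0.009766 / 0.333058 ≈ 0.029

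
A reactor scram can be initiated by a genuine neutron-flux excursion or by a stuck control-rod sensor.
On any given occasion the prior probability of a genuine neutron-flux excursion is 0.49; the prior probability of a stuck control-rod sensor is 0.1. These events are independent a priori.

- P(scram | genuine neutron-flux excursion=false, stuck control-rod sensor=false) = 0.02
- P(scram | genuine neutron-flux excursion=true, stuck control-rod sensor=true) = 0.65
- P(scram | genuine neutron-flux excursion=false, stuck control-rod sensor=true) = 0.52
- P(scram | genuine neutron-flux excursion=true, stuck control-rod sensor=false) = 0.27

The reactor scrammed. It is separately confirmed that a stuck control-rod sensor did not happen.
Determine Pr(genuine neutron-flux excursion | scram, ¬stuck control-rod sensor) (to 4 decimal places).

Sum P(scram|·) weighted by the priors over both values of genuine neutron-flux excursion:
  P(scram | ¬stuck control-rod sensor) = 0.02×0.51 + 0.27×0.49
        = 0.010200 + 0.132300 = 0.142500
The terms with genuine neutron-flux excursion present sum to 0.132300, so
  P(genuine neutron-flux excursion | scram, ¬stuck control-rod sensor) = 0.132300 / 0.142500 ≈ 0.9284

Pr(genuine neutron-flux excursion | scram, ¬stuck control-rod sensor) ≈ 0.9284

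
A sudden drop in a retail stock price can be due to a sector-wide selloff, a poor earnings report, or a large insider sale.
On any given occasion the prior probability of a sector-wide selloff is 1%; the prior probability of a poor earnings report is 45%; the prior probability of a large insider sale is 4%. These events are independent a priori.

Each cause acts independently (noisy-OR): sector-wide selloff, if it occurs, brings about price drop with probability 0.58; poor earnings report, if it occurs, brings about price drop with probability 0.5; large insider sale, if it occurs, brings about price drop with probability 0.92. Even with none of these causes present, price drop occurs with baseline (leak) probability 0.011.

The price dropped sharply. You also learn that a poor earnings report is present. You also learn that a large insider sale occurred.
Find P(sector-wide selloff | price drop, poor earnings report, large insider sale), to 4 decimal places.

P(sector-wide selloff | price drop, poor earnings report, large insider sale) ≈ 0.0102

Under noisy-OR, P(price drop | causes) = 1 − (1−0.011)·∏(1−qᵢ) over the active causes.
P(price drop | poor earnings report, large insider sale) = 0.96044×0.99 + 0.983385×0.01 = 0.950836 + 0.009834 = 0.960670
Of this, 0.009834 comes from 0.983385×0.01 (the sector-wide selloff=true cases).
P(sector-wide selloff | price drop, poor earnings report, large insider sale) = 0.009834 / 0.960670 ≈ 0.0102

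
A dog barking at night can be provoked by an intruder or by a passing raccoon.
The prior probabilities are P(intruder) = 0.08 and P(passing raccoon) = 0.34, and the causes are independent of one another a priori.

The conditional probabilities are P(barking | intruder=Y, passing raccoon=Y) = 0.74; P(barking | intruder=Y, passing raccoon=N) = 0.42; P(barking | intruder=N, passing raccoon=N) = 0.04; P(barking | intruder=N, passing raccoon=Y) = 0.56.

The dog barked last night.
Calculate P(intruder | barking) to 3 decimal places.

Numerator (weight on configurations with intruder): 0.022176 + 0.020128 = 0.042304
The normalizing constant is 0.04·0.92·0.66 + 0.56·0.92·0.34 + 0.42·0.08·0.66 + 0.74·0.08·0.34 = 0.241760
Posterior = 0.042304 / 0.241760 ≈ 0.175

P(intruder | barking) ≈ 0.175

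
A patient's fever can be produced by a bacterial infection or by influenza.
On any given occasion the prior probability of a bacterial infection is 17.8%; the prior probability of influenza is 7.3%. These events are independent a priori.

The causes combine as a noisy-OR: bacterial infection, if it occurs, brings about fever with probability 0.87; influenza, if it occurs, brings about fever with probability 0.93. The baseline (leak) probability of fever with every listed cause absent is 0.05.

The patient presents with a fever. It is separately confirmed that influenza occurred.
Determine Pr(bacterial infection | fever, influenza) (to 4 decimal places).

Pr(bacterial infection | fever, influenza) ≈ 0.1870

Under noisy-OR, P(fever | causes) = 1 − (1−0.05)·∏(1−qᵢ) over the active causes.
Weight on bacterial infection=true, given the evidence: 0.991355*0.178 = 0.176461
Denominator P(fever | influenza): 0.9335*0.822 + 0.991355*0.178 = 0.943798
P(bacterial infection | fever, influenza) = 0.176461/0.943798 ≈ 0.1870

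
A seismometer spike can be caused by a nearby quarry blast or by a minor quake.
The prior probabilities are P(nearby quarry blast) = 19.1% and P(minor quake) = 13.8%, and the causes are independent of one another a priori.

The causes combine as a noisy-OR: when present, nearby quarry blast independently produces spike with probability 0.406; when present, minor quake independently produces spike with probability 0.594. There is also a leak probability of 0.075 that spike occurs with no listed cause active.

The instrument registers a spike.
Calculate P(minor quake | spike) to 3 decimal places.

P(minor quake | spike) ≈ 0.416

Under noisy-OR, P(spike | causes) = 1 − (1−0.075)·∏(1−qᵢ) over the active causes.
Numerator (weight on configurations with minor quake): 0.069715 + 0.020478 = 0.090193
The normalizing constant is 0.075*0.809*0.862 + 0.62445*0.809*0.138 + 0.45055*0.191*0.862 + 0.776923*0.191*0.138 = 0.216674
P(minor quake | spike) = 0.090193/0.216674 ≈ 0.416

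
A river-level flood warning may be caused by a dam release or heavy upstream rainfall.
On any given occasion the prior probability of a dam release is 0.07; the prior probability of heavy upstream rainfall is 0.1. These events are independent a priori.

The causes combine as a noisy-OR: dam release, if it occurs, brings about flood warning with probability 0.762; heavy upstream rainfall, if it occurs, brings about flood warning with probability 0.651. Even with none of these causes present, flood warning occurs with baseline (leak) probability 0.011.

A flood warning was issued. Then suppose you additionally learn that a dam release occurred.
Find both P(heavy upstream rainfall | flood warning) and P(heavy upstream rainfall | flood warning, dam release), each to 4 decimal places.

Under noisy-OR, P(flood warning | causes) = 1 − (1−0.011)·∏(1−qᵢ) over the active causes.
P(flood warning) = 0.011×0.93×0.9 + 0.654839×0.93×0.1 + 0.764618×0.07×0.9 + 0.917852×0.07×0.1 = 0.009207 + 0.060900 + 0.048171 + 0.006425 = 0.124703
Of this, 0.067325 comes from 0.060900 + 0.006425 (the heavy upstream rainfall=true cases).
So P(heavy upstream rainfall | flood warning) = 0.067325/0.124703 ≈ 0.5399.

With the extra evidence:
By total probability over both values of heavy upstream rainfall:
  P(flood warning | dam release) = 0.764618×0.9 + 0.917852×0.1
        = 0.688156 + 0.091785 = 0.779941
Configurations with heavy upstream rainfall contribute 0.091785, so
  P(heavy upstream rainfall | flood warning, dam release) = 0.091785 / 0.779941 ≈ 0.1177
This is intercausal reasoning (explaining away): once dam release accounts for the flood warning, heavy upstream rainfall becomes less likely.

P(heavy upstream rainfall | flood warning) ≈ 0.5399; P(heavy upstream rainfall | flood warning, dam release) ≈ 0.1177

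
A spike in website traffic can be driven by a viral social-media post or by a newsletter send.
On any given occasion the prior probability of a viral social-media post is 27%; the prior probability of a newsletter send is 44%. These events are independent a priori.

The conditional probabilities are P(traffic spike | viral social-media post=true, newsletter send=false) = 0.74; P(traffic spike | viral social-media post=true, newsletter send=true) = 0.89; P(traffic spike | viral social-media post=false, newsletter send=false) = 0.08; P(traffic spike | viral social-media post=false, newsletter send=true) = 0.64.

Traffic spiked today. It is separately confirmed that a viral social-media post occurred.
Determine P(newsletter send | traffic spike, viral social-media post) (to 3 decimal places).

P(traffic spike | viral social-media post) = 0.74*0.56 + 0.89*0.44 = 0.414400 + 0.391600 = 0.806000
Of this, 0.391600 comes from 0.89*0.44 (the newsletter send=true cases).
So P(newsletter send | traffic spike, viral social-media post) = 0.391600/0.806000 ≈ 0.486.

P(newsletter send | traffic spike, viral social-media post) ≈ 0.486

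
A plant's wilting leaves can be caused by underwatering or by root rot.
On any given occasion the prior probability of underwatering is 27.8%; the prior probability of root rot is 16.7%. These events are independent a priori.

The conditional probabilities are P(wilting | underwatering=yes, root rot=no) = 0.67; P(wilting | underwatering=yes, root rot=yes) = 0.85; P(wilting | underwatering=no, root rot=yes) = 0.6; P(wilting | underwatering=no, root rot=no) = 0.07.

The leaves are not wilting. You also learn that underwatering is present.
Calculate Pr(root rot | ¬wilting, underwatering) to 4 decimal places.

For the numerator, keep only root rot=true terms: 0.15×0.167 = 0.025050
Normalizer over all consistent configurations: 0.33×0.833 + 0.15×0.167 = 0.299940
P(root rot | ¬wilting, underwatering) = 0.025050/0.299940 ≈ 0.0835

Pr(root rot | ¬wilting, underwatering) ≈ 0.0835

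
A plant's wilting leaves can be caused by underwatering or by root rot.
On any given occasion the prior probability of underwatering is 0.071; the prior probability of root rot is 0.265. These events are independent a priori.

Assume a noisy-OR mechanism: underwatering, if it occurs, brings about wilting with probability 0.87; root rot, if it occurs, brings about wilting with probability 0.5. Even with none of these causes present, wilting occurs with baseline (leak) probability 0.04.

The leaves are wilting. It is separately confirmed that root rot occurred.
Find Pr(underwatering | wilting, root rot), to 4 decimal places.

Under noisy-OR, P(wilting | causes) = 1 − (1−0.04)·∏(1−qᵢ) over the active causes.
Weight on underwatering=true, given the evidence: 0.9376×0.071 = 0.066570
Normalizer over all consistent configurations: 0.52×0.929 + 0.9376×0.071 = 0.549650
P(underwatering | wilting, root rot) = 0.066570/0.549650 ≈ 0.1211

Pr(underwatering | wilting, root rot) ≈ 0.1211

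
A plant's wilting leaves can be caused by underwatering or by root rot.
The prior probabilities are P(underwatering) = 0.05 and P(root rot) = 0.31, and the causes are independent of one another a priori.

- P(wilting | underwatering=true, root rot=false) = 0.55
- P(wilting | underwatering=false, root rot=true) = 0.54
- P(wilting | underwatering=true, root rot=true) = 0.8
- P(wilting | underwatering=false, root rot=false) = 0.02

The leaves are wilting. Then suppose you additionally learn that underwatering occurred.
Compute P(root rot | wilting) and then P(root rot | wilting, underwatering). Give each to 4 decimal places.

P(root rot | wilting) ≈ 0.8423; P(root rot | wilting, underwatering) ≈ 0.3952

Weight on root rot=true, given the evidence: 0.159030 + 0.012400 = 0.171430
Normalizer over all consistent configurations: 0.02·0.95·0.69 + 0.54·0.95·0.31 + 0.55·0.05·0.69 + 0.8·0.05·0.31 = 0.203515
P(root rot | wilting) = 0.171430/0.203515 ≈ 0.8423

With the extra evidence:
By total probability over both values of root rot:
  P(wilting | underwatering) = 0.55*0.69 + 0.8*0.31
        = 0.379500 + 0.248000 = 0.627500
Configurations with root rot contribute 0.248000, so
  P(root rot | wilting, underwatering) = 0.248000 / 0.627500 ≈ 0.3952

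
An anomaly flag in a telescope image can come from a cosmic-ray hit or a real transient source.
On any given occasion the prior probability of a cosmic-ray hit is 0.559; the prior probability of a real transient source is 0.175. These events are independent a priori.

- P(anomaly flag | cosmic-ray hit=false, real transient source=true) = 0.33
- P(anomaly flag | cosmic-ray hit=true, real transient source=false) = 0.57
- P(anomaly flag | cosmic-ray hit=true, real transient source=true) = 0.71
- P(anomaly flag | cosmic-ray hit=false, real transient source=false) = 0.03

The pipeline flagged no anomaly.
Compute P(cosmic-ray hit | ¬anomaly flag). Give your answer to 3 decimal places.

For the numerator, keep only cosmic-ray hit=true terms: 0.198305 + 0.028369 = 0.226674
Denominator P(¬anomaly flag): 0.97·0.441·0.825 + 0.67·0.441·0.175 + 0.43·0.559·0.825 + 0.29·0.559·0.175 = 0.631291
P(cosmic-ray hit | ¬anomaly flag) = 0.226674/0.631291 ≈ 0.359

P(cosmic-ray hit | ¬anomaly flag) ≈ 0.359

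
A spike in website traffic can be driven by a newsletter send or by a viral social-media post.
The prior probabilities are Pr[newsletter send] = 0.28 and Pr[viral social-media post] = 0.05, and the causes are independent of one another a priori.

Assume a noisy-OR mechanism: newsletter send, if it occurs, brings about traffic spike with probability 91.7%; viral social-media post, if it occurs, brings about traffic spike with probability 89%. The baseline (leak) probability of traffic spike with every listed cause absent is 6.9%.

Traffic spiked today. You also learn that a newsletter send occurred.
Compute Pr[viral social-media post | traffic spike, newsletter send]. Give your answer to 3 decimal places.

Under noisy-OR, P(traffic spike | causes) = 1 − (1−0.069)·∏(1−qᵢ) over the active causes.
P(traffic spike | newsletter send) = 0.922727*0.95 + 0.9915*0.05 = 0.876591 + 0.049575 = 0.926166
Restricting to configurations with viral social-media post present: 0.9915*0.05 = 0.049575.
So P(viral social-media post | traffic spike, newsletter send) = 0.049575/0.926166 ≈ 0.054.

Pr[viral social-media post | traffic spike, newsletter send] ≈ 0.054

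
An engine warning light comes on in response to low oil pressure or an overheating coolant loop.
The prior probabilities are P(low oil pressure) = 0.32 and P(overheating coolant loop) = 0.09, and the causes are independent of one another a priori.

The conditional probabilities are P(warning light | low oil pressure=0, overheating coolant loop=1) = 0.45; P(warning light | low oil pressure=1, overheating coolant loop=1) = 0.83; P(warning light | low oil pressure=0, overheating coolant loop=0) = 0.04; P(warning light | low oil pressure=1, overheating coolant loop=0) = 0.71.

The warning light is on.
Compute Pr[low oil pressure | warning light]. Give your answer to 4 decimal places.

P(warning light) = 0.04*0.68*0.91 + 0.45*0.68*0.09 + 0.71*0.32*0.91 + 0.83*0.32*0.09 = 0.024752 + 0.027540 + 0.206752 + 0.023904 = 0.282948
Restricting to configurations with low oil pressure present: 0.206752 + 0.023904 = 0.230656.
P(low oil pressure | warning light) = 0.230656 / 0.282948 ≈ 0.8152

Pr[low oil pressure | warning light] ≈ 0.8152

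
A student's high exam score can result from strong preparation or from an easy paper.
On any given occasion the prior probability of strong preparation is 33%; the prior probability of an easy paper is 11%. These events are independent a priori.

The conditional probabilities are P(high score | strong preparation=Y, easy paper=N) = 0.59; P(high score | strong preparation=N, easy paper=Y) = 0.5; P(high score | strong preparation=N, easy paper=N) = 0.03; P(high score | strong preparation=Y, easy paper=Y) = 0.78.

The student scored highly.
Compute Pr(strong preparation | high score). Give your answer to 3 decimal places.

Pr(strong preparation | high score) ≈ 0.786

P(high score) = 0.03×0.67×0.89 + 0.5×0.67×0.11 + 0.59×0.33×0.89 + 0.78×0.33×0.11 = 0.017889 + 0.036850 + 0.173283 + 0.028314 = 0.256336
Restricting to configurations with strong preparation present: 0.173283 + 0.028314 = 0.201597.
Hence the posterior is 0.201597/0.256336 ≈ 0.786.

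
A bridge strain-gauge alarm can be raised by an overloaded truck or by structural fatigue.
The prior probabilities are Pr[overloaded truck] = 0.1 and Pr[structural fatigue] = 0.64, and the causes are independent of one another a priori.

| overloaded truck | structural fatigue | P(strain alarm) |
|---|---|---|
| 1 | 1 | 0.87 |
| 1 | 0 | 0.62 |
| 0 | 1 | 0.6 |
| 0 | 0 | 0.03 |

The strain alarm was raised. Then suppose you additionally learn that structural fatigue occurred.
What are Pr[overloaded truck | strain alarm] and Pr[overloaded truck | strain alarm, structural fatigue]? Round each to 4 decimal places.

P(strain alarm) = 0.03*0.9*0.36 + 0.6*0.9*0.64 + 0.62*0.1*0.36 + 0.87*0.1*0.64 = 0.009720 + 0.345600 + 0.022320 + 0.055680 = 0.433320
Of this, 0.078000 comes from 0.022320 + 0.055680 (the overloaded truck=true cases).
So P(overloaded truck | strain alarm) = 0.078000/0.433320 ≈ 0.1800.

Now condition on the additional information:
Enumerate both values of overloaded truck and weight by the priors:
  P(strain alarm | structural fatigue) = 0.6×0.9 + 0.87×0.1
        = 0.540000 + 0.087000 = 0.627000
Configurations with overloaded truck contribute 0.087000, so
  P(overloaded truck | strain alarm, structural fatigue) = 0.087000 / 0.627000 ≈ 0.1388
This is intercausal reasoning (explaining away): once structural fatigue accounts for the strain alarm, overloaded truck becomes less likely.

Pr[overloaded truck | strain alarm] ≈ 0.1800; Pr[overloaded truck | strain alarm, structural fatigue] ≈ 0.1388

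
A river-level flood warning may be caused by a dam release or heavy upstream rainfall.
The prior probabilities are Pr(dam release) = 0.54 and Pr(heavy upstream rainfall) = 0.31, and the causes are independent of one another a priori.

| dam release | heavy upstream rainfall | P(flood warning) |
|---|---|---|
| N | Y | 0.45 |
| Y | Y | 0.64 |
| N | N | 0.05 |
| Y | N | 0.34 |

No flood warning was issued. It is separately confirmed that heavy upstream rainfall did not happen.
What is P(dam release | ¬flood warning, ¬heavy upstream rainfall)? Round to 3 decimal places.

P(dam release | ¬flood warning, ¬heavy upstream rainfall) ≈ 0.449

By total probability over both values of dam release:
  P(¬flood warning | ¬heavy upstream rainfall) = 0.95*0.46 + 0.66*0.54
        = 0.437000 + 0.356400 = 0.793400
The terms with dam release present sum to 0.356400, so
  P(dam release | ¬flood warning, ¬heavy upstream rainfall) = 0.356400 / 0.793400 ≈ 0.449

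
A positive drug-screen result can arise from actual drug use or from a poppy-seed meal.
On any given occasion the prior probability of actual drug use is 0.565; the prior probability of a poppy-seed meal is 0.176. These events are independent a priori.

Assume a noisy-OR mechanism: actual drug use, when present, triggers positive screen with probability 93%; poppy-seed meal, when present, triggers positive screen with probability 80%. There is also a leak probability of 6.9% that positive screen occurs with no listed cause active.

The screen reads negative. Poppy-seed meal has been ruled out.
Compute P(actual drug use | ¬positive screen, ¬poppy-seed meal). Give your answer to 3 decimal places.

Under noisy-OR, P(positive screen | causes) = 1 − (1−0.069)·∏(1−qᵢ) over the active causes.
P(¬positive screen | ¬poppy-seed meal) = 0.931*0.435 + 0.06517*0.565 = 0.404985 + 0.036821 = 0.441806
The actual drug use-present share is 0.06517*0.565 = 0.036821.
P(actual drug use | ¬positive screen, ¬poppy-seed meal) = 0.036821 / 0.441806 ≈ 0.083

P(actual drug use | ¬positive screen, ¬poppy-seed meal) ≈ 0.083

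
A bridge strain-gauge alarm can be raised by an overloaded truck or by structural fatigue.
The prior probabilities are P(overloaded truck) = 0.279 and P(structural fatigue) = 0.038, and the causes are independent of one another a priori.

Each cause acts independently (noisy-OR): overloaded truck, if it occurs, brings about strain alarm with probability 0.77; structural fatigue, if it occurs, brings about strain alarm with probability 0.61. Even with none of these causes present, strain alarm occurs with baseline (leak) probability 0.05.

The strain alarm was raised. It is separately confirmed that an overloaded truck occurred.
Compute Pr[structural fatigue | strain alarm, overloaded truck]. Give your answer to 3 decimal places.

Under noisy-OR, P(strain alarm | causes) = 1 − (1−0.05)·∏(1−qᵢ) over the active causes.
Enumerate both values of structural fatigue and weight by the priors:
  P(strain alarm | overloaded truck) = 0.7815×0.962 + 0.914785×0.038
        = 0.751803 + 0.034762 = 0.786565
Configurations with structural fatigue contribute 0.034762, so
  P(structural fatigue | strain alarm, overloaded truck) = 0.034762 / 0.786565 ≈ 0.044

Pr[structural fatigue | strain alarm, overloaded truck] ≈ 0.044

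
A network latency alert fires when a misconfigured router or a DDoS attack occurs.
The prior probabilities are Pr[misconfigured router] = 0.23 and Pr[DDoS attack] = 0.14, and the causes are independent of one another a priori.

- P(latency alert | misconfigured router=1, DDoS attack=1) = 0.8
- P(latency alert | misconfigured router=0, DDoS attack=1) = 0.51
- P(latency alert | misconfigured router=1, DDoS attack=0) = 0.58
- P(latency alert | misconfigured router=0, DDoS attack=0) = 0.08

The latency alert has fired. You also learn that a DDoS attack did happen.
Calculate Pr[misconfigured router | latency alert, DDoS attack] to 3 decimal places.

Pr[misconfigured router | latency alert, DDoS attack] ≈ 0.319

Numerator (weight on configurations with misconfigured router): 0.8*0.23 = 0.184000
Denominator P(latency alert | DDoS attack): 0.51*0.77 + 0.8*0.23 = 0.576700
P(misconfigured router | latency alert, DDoS attack) = 0.184000/0.576700 ≈ 0.319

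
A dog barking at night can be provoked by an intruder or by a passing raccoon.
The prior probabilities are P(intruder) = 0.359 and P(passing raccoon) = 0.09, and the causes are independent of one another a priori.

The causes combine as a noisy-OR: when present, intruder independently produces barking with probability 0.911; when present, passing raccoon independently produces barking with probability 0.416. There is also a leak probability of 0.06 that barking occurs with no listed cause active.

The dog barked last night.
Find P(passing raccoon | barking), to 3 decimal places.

P(passing raccoon | barking) ≈ 0.145

Under noisy-OR, P(barking | causes) = 1 − (1−0.06)·∏(1−qᵢ) over the active causes.
Weight on passing raccoon=true, given the evidence: 0.026020 + 0.030731 = 0.056751
Normalizer over all consistent configurations: 0.06*0.641*0.91 + 0.45104*0.641*0.09 + 0.91634*0.359*0.91 + 0.951143*0.359*0.09 = 0.391109
P(passing raccoon | barking) = 0.056751/0.391109 ≈ 0.145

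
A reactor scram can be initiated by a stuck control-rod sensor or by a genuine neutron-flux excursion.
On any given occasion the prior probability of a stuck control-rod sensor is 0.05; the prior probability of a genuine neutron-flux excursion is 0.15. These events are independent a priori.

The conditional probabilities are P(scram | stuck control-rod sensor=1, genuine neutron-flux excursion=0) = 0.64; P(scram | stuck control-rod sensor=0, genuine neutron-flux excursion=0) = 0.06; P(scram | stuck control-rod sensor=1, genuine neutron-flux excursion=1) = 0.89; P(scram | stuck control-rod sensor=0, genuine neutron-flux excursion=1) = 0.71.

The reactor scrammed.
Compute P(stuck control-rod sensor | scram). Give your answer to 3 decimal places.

P(stuck control-rod sensor | scram) ≈ 0.185

P(scram) = 0.06×0.95×0.85 + 0.71×0.95×0.15 + 0.64×0.05×0.85 + 0.89×0.05×0.15 = 0.048450 + 0.101175 + 0.027200 + 0.006675 = 0.183500
Restricting to configurations with stuck control-rod sensor present: 0.027200 + 0.006675 = 0.033875.
So P(stuck control-rod sensor | scram) = 0.033875/0.183500 ≈ 0.185.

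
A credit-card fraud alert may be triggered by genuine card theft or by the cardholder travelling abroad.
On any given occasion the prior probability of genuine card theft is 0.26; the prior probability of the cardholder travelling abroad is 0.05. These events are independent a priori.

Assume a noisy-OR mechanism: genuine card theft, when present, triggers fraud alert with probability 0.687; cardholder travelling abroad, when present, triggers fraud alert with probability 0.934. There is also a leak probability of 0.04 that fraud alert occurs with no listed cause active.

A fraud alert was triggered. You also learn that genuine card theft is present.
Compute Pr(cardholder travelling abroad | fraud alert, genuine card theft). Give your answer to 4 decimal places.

Under noisy-OR, P(fraud alert | causes) = 1 − (1−0.04)·∏(1−qᵢ) over the active causes.
Numerator (weight on configurations with cardholder travelling abroad): 0.980168·0.05 = 0.049008
Normalizer over all consistent configurations: 0.69952·0.95 + 0.980168·0.05 = 0.713552
P(cardholder travelling abroad | fraud alert, genuine card theft) = 0.049008/0.713552 ≈ 0.0687

Pr(cardholder travelling abroad | fraud alert, genuine card theft) ≈ 0.0687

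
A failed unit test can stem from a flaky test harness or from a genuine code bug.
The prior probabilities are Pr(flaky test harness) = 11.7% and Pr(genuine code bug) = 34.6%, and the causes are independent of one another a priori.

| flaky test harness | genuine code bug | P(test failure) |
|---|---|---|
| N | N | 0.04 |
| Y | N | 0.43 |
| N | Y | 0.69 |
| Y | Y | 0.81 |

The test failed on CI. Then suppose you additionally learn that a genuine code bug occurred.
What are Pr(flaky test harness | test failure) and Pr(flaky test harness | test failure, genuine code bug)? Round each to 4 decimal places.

Enumerate the 4 (flaky test harness, genuine code bug) configurations and weight by the priors:
  P(test failure) = 0.04·0.883·0.654 + 0.69·0.883·0.346 + 0.43·0.117·0.654 + 0.81·0.117·0.346
        = 0.023099 + 0.210807 + 0.032903 + 0.032790 = 0.299599
The terms with flaky test harness present sum to 0.065693, so
  P(flaky test harness | test failure) = 0.065693 / 0.299599 ≈ 0.2193

Now condition on the additional information:
P(test failure | genuine code bug) = 0.69*0.883 + 0.81*0.117 = 0.609270 + 0.094770 = 0.704040
Of this, 0.094770 comes from 0.81*0.117 (the flaky test harness=true cases).
P(flaky test harness | test failure, genuine code bug) = 0.094770 / 0.704040 ≈ 0.1346
This is intercausal reasoning (explaining away): once genuine code bug accounts for the test failure, flaky test harness becomes less likely.

Pr(flaky test harness | test failure) ≈ 0.2193; Pr(flaky test harness | test failure, genuine code bug) ≈ 0.1346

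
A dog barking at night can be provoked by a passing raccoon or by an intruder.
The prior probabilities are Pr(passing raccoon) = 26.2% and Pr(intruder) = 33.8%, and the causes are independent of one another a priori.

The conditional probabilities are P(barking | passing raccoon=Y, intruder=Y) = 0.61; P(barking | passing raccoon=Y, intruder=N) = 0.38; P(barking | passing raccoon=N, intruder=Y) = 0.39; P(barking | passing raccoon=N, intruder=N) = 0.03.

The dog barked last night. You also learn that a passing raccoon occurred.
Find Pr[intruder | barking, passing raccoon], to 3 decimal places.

P(barking | passing raccoon) = 0.38×0.662 + 0.61×0.338 = 0.251560 + 0.206180 = 0.457740
Restricting to configurations with intruder present: 0.61×0.338 = 0.206180.
P(intruder | barking, passing raccoon) = 0.206180 / 0.457740 ≈ 0.450

Pr[intruder | barking, passing raccoon] ≈ 0.450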